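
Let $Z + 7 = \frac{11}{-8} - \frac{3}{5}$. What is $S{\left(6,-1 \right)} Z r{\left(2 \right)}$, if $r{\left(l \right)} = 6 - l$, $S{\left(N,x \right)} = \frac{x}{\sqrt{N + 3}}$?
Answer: $\frac{359}{30} \approx 11.967$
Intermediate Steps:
$S{\left(N,x \right)} = \frac{x}{\sqrt{3 + N}}$
$Z = - \frac{359}{40}$ ($Z = -7 + \left(\frac{11}{-8} - \frac{3}{5}\right) = -7 + \left(11 \left(- \frac{1}{8}\right) - \frac{3}{5}\right) = -7 - \frac{79}{40} = - \frac{359}{40} \approx -8.975$)
$S{\left(6,-1 \right)} Z r{\left(2 \right)} = - \frac{1}{\sqrt{3 + 6}} \left(- \frac{359}{40}\right) \left(6 - 2\right) = - \frac{1}{3} \left(- \frac{359}{40}\right) \left(6 - 2\right) = \left(-1\right) \frac{1}{3} \left(- \frac{359}{40}\right) 4 = \left(- \frac{1}{3}\right) \left(- \frac{359}{40}\right) 4 = \frac{359}{120} \cdot 4 = \frac{359}{30}$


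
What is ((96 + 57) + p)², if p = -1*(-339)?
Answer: 242064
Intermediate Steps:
p = 339
((96 + 57) + p)² = ((96 + 57) + 339)² = (153 + 339)² = 492² = 242064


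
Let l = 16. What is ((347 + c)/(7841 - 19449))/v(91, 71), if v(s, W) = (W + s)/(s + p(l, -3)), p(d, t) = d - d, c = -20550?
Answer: 1838473/1880496 ≈ 0.97765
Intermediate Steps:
p(d, t) = 0
v(s, W) = (W + s)/s (v(s, W) = (W + s)/(s + 0) = (W + s)/s)
((347 + c)/(7841 - 19449))/v(91, 71) = ((347 - 20550)/(7841 - 19449))/(((71 + 91)/91)) = (-20203/(-11608))/(((1/91)*162)) = (-20203*(-1/11608))/(162/91) = (20203/11608)*(91/162) = 1838473/1880496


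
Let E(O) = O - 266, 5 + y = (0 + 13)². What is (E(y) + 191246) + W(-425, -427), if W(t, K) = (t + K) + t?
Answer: 189867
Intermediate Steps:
W(t, K) = K + 2*t (W(t, K) = (K + t) + t = K + 2*t)
y = 164 (y = -5 + (0 + 13)² = -5 + 13² = -5 + 169 = 164)
E(O) = -266 + O
(E(y) + 191246) + W(-425, -427) = ((-266 + 164) + 191246) + (-427 + 2*(-425)) = (-102 + 191246) + (-427 - 850) = 191144 - 1277 = 189867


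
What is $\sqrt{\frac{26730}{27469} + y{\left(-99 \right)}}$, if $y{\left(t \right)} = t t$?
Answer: $\frac{9 \sqrt{91309126051}}{27469} \approx 99.005$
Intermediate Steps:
$y{\left(t \right)} = t^{2}$
$\sqrt{\frac{26730}{27469} + y{\left(-99 \right)}} = \sqrt{\frac{26730}{27469} + \left(-99\right)^{2}} = \sqrt{26730 \cdot \frac{1}{27469} + 9801} = \sqrt{\frac{26730}{27469} + 9801} = \sqrt{\frac{269250399}{27469}} = \frac{9 \sqrt{91309126051}}{27469}$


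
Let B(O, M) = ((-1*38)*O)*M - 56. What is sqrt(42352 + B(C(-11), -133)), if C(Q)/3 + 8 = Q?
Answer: I*sqrt(245782) ≈ 495.76*I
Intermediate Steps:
C(Q) = -24 + 3*Q
B(O, M) = -56 - 38*M*O (B(O, M) = (-38*O)*M - 56 = -38*M*O - 56 = -56 - 38*M*O)
sqrt(42352 + B(C(-11), -133)) = sqrt(42352 + (-56 - 38*(-133)*(-24 + 3*(-11)))) = sqrt(42352 + (-56 - 38*(-133)*(-24 - 33))) = sqrt(42352 + (-56 - 38*(-133)*(-57))) = sqrt(42352 + (-56 - 288078)) = sqrt(42352 - 288134) = sqrt(-245782) = I*sqrt(245782)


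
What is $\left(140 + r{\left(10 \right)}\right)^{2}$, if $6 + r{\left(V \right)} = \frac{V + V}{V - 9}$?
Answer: $23716$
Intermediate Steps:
$r{\left(V \right)} = -6 + \frac{2 V}{-9 + V}$ ($r{\left(V \right)} = -6 + \frac{V + V}{V - 9} = -6 + \frac{2 V}{-9 + V}$)
$\left(140 + r{\left(10 \right)}\right)^{2} = \left(140 + \frac{2 \left(27 - 20\right)}{-9 + 10}\right)^{2} = \left(140 + \frac{2 \left(27 - 20\right)}{1}\right)^{2} = \left(140 + 2 \cdot 1 \cdot 7\right)^{2} = \left(140 + 14\right)^{2} = 154^{2} = 23716$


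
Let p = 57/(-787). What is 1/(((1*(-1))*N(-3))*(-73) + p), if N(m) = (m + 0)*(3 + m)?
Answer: -787/57 ≈ -13.807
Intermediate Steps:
N(m) = m*(3 + m)
p = -57/787 (p = 57*(-1/787) = -57/787 ≈ -0.072427)
1/(((1*(-1))*N(-3))*(-73) + p) = 1/(((1*(-1))*(-3*(3 - 3)))*(-73) - 57/787) = 1/(-(-3)*0*(-73) - 57/787) = 1/(-1*0*(-73) - 57/787) = 1/(0*(-73) - 57/787) = 1/(0 - 57/787) = 1/(-57/787) = -787/57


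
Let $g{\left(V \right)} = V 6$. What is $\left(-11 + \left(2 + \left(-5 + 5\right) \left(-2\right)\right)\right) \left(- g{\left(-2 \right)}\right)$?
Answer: $-108$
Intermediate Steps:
$g{\left(V \right)} = 6 V$
$\left(-11 + \left(2 + \left(-5 + 5\right) \left(-2\right)\right)\right) \left(- g{\left(-2 \right)}\right) = \left(-11 + \left(2 + \left(-5 + 5\right) \left(-2\right)\right)\right) \left(- 6 \left(-2\right)\right) = \left(-11 + \left(2 + 0 \left(-2\right)\right)\right) \left(\left(-1\right) \left(-12\right)\right) = \left(-11 + \left(2 + 0\right)\right) 12 = \left(-11 + 2\right) 12 = \left(-9\right) 12 = -108$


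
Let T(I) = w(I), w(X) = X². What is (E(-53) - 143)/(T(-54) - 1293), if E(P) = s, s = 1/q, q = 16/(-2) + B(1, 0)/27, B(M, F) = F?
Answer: -1145/12984 ≈ -0.088185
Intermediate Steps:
q = -8 (q = 16/(-2) + 0/27 = 16*(-½) + 0*(1/27) = -8 + 0 = -8)
T(I) = I²
s = -⅛ (s = 1/(-8) = -⅛ ≈ -0.12500)
E(P) = -⅛
(E(-53) - 143)/(T(-54) - 1293) = (-⅛ - 143)/((-54)² - 1293) = -1145/(8*(2916 - 1293)) = -1145/8/1623 = -1145/8*1/1623 = -1145/12984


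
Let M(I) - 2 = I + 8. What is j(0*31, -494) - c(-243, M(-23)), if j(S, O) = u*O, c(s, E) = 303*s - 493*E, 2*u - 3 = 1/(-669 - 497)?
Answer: 77514761/1166 ≈ 66479.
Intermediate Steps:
M(I) = 10 + I (M(I) = 2 + (I + 8) = 2 + (8 + I) = 10 + I)
u = 3497/2332 (u = 3/2 + 1/(2*(-669 - 497)) = 3/2 + (½)/(-1166) = 3/2 + (½)*(-1/1166) = 3/2 - 1/2332 = 3497/2332 ≈ 1.4996)
c(s, E) = -493*E + 303*s
j(S, O) = 3497*O/2332
j(0*31, -494) - c(-243, M(-23)) = (3497/2332)*(-494) - (-493*(10 - 23) + 303*(-243)) = -863759/1166 - (-493*(-13) - 73629) = -863759/1166 - (6409 - 73629) = -863759/1166 - 1*(-67220) = -863759/1166 + 67220 = 77514761/1166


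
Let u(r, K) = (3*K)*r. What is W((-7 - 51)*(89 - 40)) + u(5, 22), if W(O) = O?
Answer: -2512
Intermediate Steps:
u(r, K) = 3*K*r
W((-7 - 51)*(89 - 40)) + u(5, 22) = (-7 - 51)*(89 - 40) + 3*22*5 = -58*49 + 330 = -2842 + 330 = -2512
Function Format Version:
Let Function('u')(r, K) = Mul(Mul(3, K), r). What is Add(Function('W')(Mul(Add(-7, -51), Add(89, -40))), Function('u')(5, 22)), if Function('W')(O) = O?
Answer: -2512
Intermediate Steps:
Function('u')(r, K) = Mul(3, K, r)
Add(Function('W')(Mul(Add(-7, -51), Add(89, -40))), Function('u')(5, 22)) = Add(Mul(Add(-7, -51), Add(89, -40)), Mul(3, 22, 5)) = Add(Mul(-58, 49), 330) = Add(-2842, 330) = -2512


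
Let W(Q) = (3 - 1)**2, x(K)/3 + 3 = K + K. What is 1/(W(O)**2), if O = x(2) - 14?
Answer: 1/16 ≈ 0.062500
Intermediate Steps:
x(K) = -9 + 6*K (x(K) = -9 + 3*(K + K) = -9 + 3*(2*K) = -9 + 6*K)
O = -11 (O = (-9 + 6*2) - 14 = (-9 + 12) - 14 = 3 - 14 = -11)
W(Q) = 4 (W(Q) = 2**2 = 4)
1/(W(O)**2) = 1/(4**2) = 1/16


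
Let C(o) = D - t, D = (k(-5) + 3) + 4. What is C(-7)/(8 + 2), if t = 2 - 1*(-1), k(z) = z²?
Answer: 29/10 ≈ 2.9000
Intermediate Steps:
t = 3 (t = 2 + 1 = 3)
D = 32 (D = ((-5)² + 3) + 4 = (25 + 3) + 4 = 28 + 4 = 32)
C(o) = 29 (C(o) = 32 - 1*3 = 32 - 3 = 29)
C(-7)/(8 + 2) = 29/(8 + 2) = 29/10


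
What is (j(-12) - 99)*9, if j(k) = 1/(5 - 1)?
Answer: -3555/4 ≈ -888.75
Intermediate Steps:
j(k) = ¼ (j(k) = 1/4 = ¼)
(j(-12) - 99)*9 = (¼ - 99)*9 = -395/4*9 = -3555/4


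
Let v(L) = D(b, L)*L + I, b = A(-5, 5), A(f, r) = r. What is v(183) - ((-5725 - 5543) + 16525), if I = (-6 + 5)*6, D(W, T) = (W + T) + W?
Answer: 30056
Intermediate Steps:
b = 5
D(W, T) = T + 2*W (D(W, T) = (T + W) + W = T + 2*W)
I = -6 (I = -1*6 = -6)
v(L) = -6 + L*(10 + L) (v(L) = (L + 2*5)*L - 6 = (L + 10)*L - 6 = (10 + L)*L - 6 = L*(10 + L) - 6 = -6 + L*(10 + L))
v(183) - ((-5725 - 5543) + 16525) = (-6 + 183*(10 + 183)) - ((-5725 - 5543) + 16525) = (-6 + 183*193) - (-11268 + 16525) = (-6 + 35319) - 1*5257 = 35313 - 5257 = 30056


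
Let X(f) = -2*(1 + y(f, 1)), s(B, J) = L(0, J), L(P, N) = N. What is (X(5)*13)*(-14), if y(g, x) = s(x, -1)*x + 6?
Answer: 2184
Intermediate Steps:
s(B, J) = J
y(g, x) = 6 - x (y(g, x) = -x + 6 = 6 - x)
X(f) = -12 (X(f) = -2*(1 + (6 - 1*1)) = -2*(1 + (6 - 1)) = -2*(1 + 5) = -2*6 = -12)
(X(5)*13)*(-14) = -12*13*(-14) = -156*(-14) = 2184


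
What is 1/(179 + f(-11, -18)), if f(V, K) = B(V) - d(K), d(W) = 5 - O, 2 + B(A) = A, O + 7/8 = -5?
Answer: 8/1241 ≈ 0.0064464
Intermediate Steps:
O = -47/8 (O = -7/8 - 5 = -47/8 ≈ -5.8750)
B(A) = -2 + A
d(W) = 87/8 (d(W) = 5 - 1*(-47/8) = 5 + 47/8 = 87/8)
f(V, K) = -103/8 + V (f(V, K) = (-2 + V) - 1*87/8 = (-2 + V) - 87/8 = -103/8 + V)
1/(179 + f(-11, -18)) = 1/(179 + (-103/8 - 11)) = 1/(179 - 191/8) = 1/(1241/8) = 8/1241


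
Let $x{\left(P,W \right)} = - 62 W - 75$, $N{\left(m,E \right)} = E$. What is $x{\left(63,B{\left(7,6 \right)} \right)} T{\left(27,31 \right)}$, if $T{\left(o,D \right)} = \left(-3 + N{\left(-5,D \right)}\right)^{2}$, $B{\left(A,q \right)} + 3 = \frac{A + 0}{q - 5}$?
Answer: $-253232$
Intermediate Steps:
$B{\left(A,q \right)} = -3 + \frac{A}{-5 + q}$ ($B{\left(A,q \right)} = -3 + \frac{A + 0}{q - 5} = -3 + \frac{A}{-5 + q}$)
$x{\left(P,W \right)} = -75 - 62 W$
$T{\left(o,D \right)} = \left(-3 + D\right)^{2}$
$x{\left(63,B{\left(7,6 \right)} \right)} T{\left(27,31 \right)} = \left(-75 - 62 \frac{15 + 7 - 18}{-5 + 6}\right) \left(-3 + 31\right)^{2} = \left(-75 - 62 \frac{15 + 7 - 18}{1}\right) 28^{2} = \left(-75 - 62 \cdot 1 \cdot 4\right) 784 = \left(-75 - 248\right) 784 = \left(-323\right) 784 = -253232$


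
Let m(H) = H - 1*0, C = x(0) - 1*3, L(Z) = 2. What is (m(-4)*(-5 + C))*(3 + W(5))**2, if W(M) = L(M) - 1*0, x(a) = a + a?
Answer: 800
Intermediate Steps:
x(a) = 2*a
C = -3 (C = 2*0 - 1*3 = 0 - 3 = -3)
m(H) = H (m(H) = H + 0 = H)
W(M) = 2 (W(M) = 2 - 1*0 = 2 + 0 = 2)
(m(-4)*(-5 + C))*(3 + W(5))**2 = (-4*(-5 - 3))*(3 + 2)**2 = -4*(-8)*5**2 = 32*25 = 800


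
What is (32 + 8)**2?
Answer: 1600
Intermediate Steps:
(32 + 8)**2 = 40**2 = 1600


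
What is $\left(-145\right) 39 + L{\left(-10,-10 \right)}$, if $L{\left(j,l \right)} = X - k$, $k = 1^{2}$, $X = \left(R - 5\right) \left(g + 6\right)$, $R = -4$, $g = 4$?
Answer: $-5746$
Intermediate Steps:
$X = -90$ ($X = \left(-4 - 5\right) \left(4 + 6\right) = \left(-9\right) 10 = -90$)
$k = 1$
$L{\left(j,l \right)} = -91$ ($L{\left(j,l \right)} = -90 - 1 = -91$)
$\left(-145\right) 39 + L{\left(-10,-10 \right)} = \left(-145\right) 39 - 91 = -5655 - 91 = -5746$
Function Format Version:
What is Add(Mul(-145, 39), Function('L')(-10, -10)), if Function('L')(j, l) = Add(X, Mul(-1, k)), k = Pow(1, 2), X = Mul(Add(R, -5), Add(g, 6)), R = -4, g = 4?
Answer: -5746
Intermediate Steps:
X = -90 (X = Mul(Add(-4, -5), Add(4, 6)) = Mul(-9, 10) = -90)
k = 1
Function('L')(j, l) = -91 (Function('L')(j, l) = Add(-90, Mul(-1, 1)) = Add(-90, -1) = -91)
Add(Mul(-145, 39), Function('L')(-10, -10)) = Add(Mul(-145, 39), -91) = Add(-5655, -91) = -5746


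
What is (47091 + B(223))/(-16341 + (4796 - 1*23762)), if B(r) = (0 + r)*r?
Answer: -96820/35307 ≈ -2.7422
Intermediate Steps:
B(r) = r² (B(r) = r*r = r²)
(47091 + B(223))/(-16341 + (4796 - 1*23762)) = (47091 + 223²)/(-16341 + (4796 - 1*23762)) = (47091 + 49729)/(-16341 + (4796 - 23762)) = 96820/(-16341 - 18966) = 96820/(-35307) = 96820*(-1/35307) = -96820/35307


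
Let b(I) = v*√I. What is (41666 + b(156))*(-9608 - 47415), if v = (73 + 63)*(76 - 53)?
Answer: -2375920318 - 356735888*√39 ≈ -4.6037e+9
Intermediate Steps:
v = 3128 (v = 136*23 = 3128)
b(I) = 3128*√I
(41666 + b(156))*(-9608 - 47415) = (41666 + 3128*√156)*(-9608 - 47415) = (41666 + 3128*(2*√39))*(-57023) = (41666 + 6256*√39)*(-57023) = -2375920318 - 356735888*√39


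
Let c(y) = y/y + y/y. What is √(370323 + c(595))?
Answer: 5*√14813 ≈ 608.54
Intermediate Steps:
c(y) = 2 (c(y) = 1 + 1 = 2)
√(370323 + c(595)) = √(370323 + 2) = √370325 = 5*√14813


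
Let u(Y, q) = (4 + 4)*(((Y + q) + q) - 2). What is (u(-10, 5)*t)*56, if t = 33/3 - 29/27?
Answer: -240128/27 ≈ -8893.6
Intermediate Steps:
t = 268/27 (t = 33*(⅓) - 29*1/27 = 11 - 29/27 = 268/27 ≈ 9.9259)
u(Y, q) = -16 + 8*Y + 16*q (u(Y, q) = 8*((Y + 2*q) - 2) = 8*(-2 + Y + 2*q) = -16 + 8*Y + 16*q)
(u(-10, 5)*t)*56 = ((-16 + 8*(-10) + 16*5)*(268/27))*56 = ((-16 - 80 + 80)*(268/27))*56 = -16*268/27*56 = -4288/27*56 = -240128/27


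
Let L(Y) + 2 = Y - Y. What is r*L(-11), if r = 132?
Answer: -264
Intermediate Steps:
L(Y) = -2 (L(Y) = -2 + (Y - Y) = -2 + 0 = -2)
r*L(-11) = 132*(-2) = -264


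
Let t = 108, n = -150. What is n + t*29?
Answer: 2982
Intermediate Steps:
n + t*29 = -150 + 108*29 = -150 + 3132 = 2982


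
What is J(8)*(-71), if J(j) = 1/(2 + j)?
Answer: -71/10 ≈ -7.1000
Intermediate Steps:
J(8)*(-71) = -71/(2 + 8) = -71/10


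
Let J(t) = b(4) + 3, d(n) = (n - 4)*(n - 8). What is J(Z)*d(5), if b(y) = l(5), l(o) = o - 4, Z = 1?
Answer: -12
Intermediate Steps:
d(n) = (-8 + n)*(-4 + n) (d(n) = (-4 + n)*(-8 + n) = (-8 + n)*(-4 + n))
l(o) = -4 + o
b(y) = 1 (b(y) = -4 + 5 = 1)
J(t) = 4 (J(t) = 1 + 3 = 4)
J(Z)*d(5) = 4*(32 + 5² - 12*5) = 4*(32 + 25 - 60) = 4*(-3) = -12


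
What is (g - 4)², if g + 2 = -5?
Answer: 121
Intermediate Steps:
g = -7 (g = -2 - 5 = -7)
(g - 4)² = (-7 - 4)² = (-11)² = 121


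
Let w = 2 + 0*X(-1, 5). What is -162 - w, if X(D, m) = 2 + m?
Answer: -164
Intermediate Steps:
w = 2 (w = 2 + 0*(2 + 5) = 2 + 0*7 = 2 + 0 = 2)
-162 - w = -162 - 1*2 = -162 - 2 = -164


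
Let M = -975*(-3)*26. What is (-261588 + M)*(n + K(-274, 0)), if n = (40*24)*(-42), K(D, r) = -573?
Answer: 7587205434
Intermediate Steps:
n = -40320 (n = 960*(-42) = -40320)
M = 76050 (M = -75*(-39)*26 = 2925*26 = 76050)
(-261588 + M)*(n + K(-274, 0)) = (-261588 + 76050)*(-40320 - 573) = -185538*(-40893) = 7587205434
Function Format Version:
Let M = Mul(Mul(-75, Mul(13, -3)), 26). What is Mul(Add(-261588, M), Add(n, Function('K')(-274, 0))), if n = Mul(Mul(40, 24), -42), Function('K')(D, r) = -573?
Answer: 7587205434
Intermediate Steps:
n = -40320 (n = Mul(960, -42) = -40320)
M = 76050 (M = Mul(Mul(-75, -39), 26) = Mul(2925, 26) = 76050)
Mul(Add(-261588, M), Add(n, Function('K')(-274, 0))) = Mul(Add(-261588, 76050), Add(-40320, -573)) = Mul(-185538, -40893) = 7587205434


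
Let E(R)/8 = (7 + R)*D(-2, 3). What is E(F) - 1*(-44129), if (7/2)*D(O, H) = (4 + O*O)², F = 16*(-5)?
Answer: 234151/7 ≈ 33450.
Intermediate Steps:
F = -80
D(O, H) = 2*(4 + O²)²/7 (D(O, H) = 2*(4 + O*O)²/7 = 2*(4 + O²)²/7)
E(R) = 1024 + 1024*R/7 (E(R) = 8*((7 + R)*(2*(4 + (-2)²)²/7)) = 8*((7 + R)*(2*(4 + 4)²/7)) = 8*((7 + R)*((2/7)*8²)) = 8*((7 + R)*((2/7)*64)) = 8*((7 + R)*(128/7)) = 8*(128 + 128*R/7) = 1024 + 1024*R/7)
E(F) - 1*(-44129) = (1024 + (1024/7)*(-80)) - 1*(-44129) = (1024 - 81920/7) + 44129 = -74752/7 + 44129 = 234151/7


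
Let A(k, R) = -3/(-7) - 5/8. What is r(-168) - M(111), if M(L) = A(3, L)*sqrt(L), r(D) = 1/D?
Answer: -1/168 + 11*sqrt(111)/56 ≈ 2.0636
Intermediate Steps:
A(k, R) = -11/56 (A(k, R) = -3*(-1/7) - 5*1/8 = 3/7 - 5/8 = -11/56)
M(L) = -11*sqrt(L)/56
r(-168) - M(111) = 1/(-168) - (-11)*sqrt(111)/56 = -1/168 + 11*sqrt(111)/56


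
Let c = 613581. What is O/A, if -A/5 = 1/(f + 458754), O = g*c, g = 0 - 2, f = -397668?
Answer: 74962417932/5 ≈ 1.4992e+10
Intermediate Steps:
g = -2
O = -1227162 (O = -2*613581 = -1227162)
A = -5/61086 (A = -5/(-397668 + 458754) = -5/61086 ≈ -8.1852e-5)
O/A = -1227162/(-5/61086) = -1227162*(-61086/5) = 74962417932/5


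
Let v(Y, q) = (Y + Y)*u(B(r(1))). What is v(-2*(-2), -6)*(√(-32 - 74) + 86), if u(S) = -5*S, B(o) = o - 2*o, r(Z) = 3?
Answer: 10320 + 120*I*√106 ≈ 10320.0 + 1235.5*I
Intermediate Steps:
B(o) = -o
v(Y, q) = 30*Y (v(Y, q) = (Y + Y)*(-(-5)*3) = (2*Y)*(-5*(-3)) = (2*Y)*15 = 30*Y)
v(-2*(-2), -6)*(√(-32 - 74) + 86) = (30*(-2*(-2)))*(√(-32 - 74) + 86) = (30*4)*(√(-106) + 86) = 120*(I*√106 + 86) = 120*(86 + I*√106) = 10320 + 120*I*√106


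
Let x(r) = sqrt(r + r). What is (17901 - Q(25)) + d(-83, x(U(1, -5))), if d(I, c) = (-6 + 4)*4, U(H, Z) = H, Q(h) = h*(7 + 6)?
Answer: 17568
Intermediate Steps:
Q(h) = 13*h (Q(h) = h*13 = 13*h)
x(r) = sqrt(2)*sqrt(r) (x(r) = sqrt(2*r) = sqrt(2)*sqrt(r))
d(I, c) = -8 (d(I, c) = -2*4 = -8)
(17901 - Q(25)) + d(-83, x(U(1, -5))) = (17901 - 13*25) - 8 = (17901 - 1*325) - 8 = (17901 - 325) - 8 = 17576 - 8 = 17568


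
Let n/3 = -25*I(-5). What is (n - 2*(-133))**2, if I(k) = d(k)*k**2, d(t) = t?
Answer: 92948881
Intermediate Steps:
I(k) = k**3 (I(k) = k*k**2 = k**3)
n = 9375 (n = 3*(-25*(-5)**3) = 3*(-25*(-125)) = 3*3125 = 9375)
(n - 2*(-133))**2 = (9375 - 2*(-133))**2 = (9375 + 266)**2 = 9641**2 = 92948881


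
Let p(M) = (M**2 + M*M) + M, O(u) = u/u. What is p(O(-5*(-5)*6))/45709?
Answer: 3/45709 ≈ 6.5633e-5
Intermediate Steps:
O(u) = 1
p(M) = M + 2*M**2 (p(M) = (M**2 + M**2) + M = 2*M**2 + M = M + 2*M**2)
p(O(-5*(-5)*6))/45709 = (1*(1 + 2*1))/45709 = (1*(1 + 2))*(1/45709) = (1*3)*(1/45709) = 3*(1/45709) = 3/45709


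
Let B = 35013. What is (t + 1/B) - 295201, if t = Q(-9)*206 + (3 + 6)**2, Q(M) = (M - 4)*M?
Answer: -9489153233/35013 ≈ -2.7102e+5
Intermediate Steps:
Q(M) = M*(-4 + M) (Q(M) = (-4 + M)*M = M*(-4 + M))
t = 24183 (t = -9*(-4 - 9)*206 + (3 + 6)**2 = -9*(-13)*206 + 9**2 = 117*206 + 81 = 24102 + 81 = 24183)
(t + 1/B) - 295201 = (24183 + 1/35013) - 295201 = 846719380/35013 - 295201 = -9489153233/35013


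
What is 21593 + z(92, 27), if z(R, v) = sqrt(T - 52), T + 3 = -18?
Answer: 21593 + I*sqrt(73) ≈ 21593.0 + 8.544*I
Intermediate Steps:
T = -21 (T = -3 - 18 = -21)
z(R, v) = I*sqrt(73) (z(R, v) = sqrt(-21 - 52) = sqrt(-73) = I*sqrt(73))
21593 + z(92, 27) = 21593 + I*sqrt(73)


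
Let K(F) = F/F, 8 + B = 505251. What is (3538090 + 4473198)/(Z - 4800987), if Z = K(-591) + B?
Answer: -8011288/4295743 ≈ -1.8649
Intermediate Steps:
B = 505243 (B = -8 + 505251 = 505243)
K(F) = 1
Z = 505244 (Z = 1 + 505243 = 505244)
(3538090 + 4473198)/(Z - 4800987) = (3538090 + 4473198)/(505244 - 4800987) = 8011288/(-4295743) = 8011288*(-1/4295743) = -8011288/4295743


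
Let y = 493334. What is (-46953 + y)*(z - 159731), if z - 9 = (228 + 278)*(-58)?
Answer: -84397255670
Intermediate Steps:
z = -29339 (z = 9 + (228 + 278)*(-58) = 9 + 506*(-58) = 9 - 29348 = -29339)
(-46953 + y)*(z - 159731) = (-46953 + 493334)*(-29339 - 159731) = 446381*(-189070) = -84397255670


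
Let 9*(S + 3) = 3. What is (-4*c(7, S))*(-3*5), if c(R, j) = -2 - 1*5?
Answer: -420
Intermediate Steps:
S = -8/3 (S = -3 + (1/9)*3 = -3 + 1/3 = -8/3 ≈ -2.6667)
c(R, j) = -7 (c(R, j) = -2 - 5 = -7)
(-4*c(7, S))*(-3*5) = (-4*(-7))*(-3*5) = 28*(-15) = -420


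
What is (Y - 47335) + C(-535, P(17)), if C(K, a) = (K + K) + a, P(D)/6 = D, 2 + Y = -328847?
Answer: -377152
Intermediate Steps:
Y = -328849 (Y = -2 - 328847 = -328849)
P(D) = 6*D
C(K, a) = a + 2*K (C(K, a) = 2*K + a = a + 2*K)
(Y - 47335) + C(-535, P(17)) = (-328849 - 47335) + (6*17 + 2*(-535)) = -376184 + (102 - 1070) = -376184 - 968 = -377152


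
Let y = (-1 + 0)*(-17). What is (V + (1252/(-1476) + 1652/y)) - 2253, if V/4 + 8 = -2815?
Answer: -84363518/6273 ≈ -13449.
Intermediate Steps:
V = -11292 (V = -32 + 4*(-2815) = -32 - 11260 = -11292)
y = 17 (y = -1*(-17) = 17)
(V + (1252/(-1476) + 1652/y)) - 2253 = (-11292 + (1252/(-1476) + 1652/17)) - 2253 = (-11292 + (1252*(-1/1476) + 1652*(1/17))) - 2253 = (-11292 + (-313/369 + 1652/17)) - 2253 = (-11292 + 604267/6273) - 2253 = -70230449/6273 - 2253 = -84363518/6273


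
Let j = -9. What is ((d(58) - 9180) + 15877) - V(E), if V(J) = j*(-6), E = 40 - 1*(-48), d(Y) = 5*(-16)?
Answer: 6563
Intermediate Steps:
d(Y) = -80
E = 88 (E = 40 + 48 = 88)
V(J) = 54 (V(J) = -9*(-6) = 54)
((d(58) - 9180) + 15877) - V(E) = ((-80 - 9180) + 15877) - 1*54 = (-9260 + 15877) - 54 = 6617 - 54 = 6563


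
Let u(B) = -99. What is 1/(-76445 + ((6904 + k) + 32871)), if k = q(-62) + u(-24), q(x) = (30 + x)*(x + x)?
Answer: -1/32801 ≈ -3.0487e-5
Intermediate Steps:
q(x) = 2*x*(30 + x) (q(x) = (30 + x)*(2*x) = 2*x*(30 + x))
k = 3869 (k = 2*(-62)*(30 - 62) - 99 = 2*(-62)*(-32) - 99 = 3968 - 99 = 3869)
1/(-76445 + ((6904 + k) + 32871)) = 1/(-76445 + ((6904 + 3869) + 32871)) = 1/(-76445 + (10773 + 32871)) = 1/(-76445 + 43644) = 1/(-32801) = -1/32801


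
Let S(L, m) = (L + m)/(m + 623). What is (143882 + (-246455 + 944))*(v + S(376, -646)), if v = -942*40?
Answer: 88048316730/23 ≈ 3.8282e+9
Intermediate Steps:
S(L, m) = (L + m)/(623 + m)
v = -37680
(143882 + (-246455 + 944))*(v + S(376, -646)) = (143882 + (-246455 + 944))*(-37680 + (376 - 646)/(623 - 646)) = (143882 - 245511)*(-37680 - 270/(-23)) = -101629*(-37680 - 1/23*(-270)) = -101629*(-37680 + 270/23) = -101629*(-866370/23) = 88048316730/23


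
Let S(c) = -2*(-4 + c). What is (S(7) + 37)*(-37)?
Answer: -1147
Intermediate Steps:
S(c) = 8 - 2*c
(S(7) + 37)*(-37) = ((8 - 2*7) + 37)*(-37) = ((8 - 14) + 37)*(-37) = (-6 + 37)*(-37) = 31*(-37) = -1147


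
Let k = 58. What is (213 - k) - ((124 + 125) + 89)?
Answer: -183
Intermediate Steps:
(213 - k) - ((124 + 125) + 89) = (213 - 1*58) - ((124 + 125) + 89) = (213 - 58) - (249 + 89) = 155 - 1*338 = 155 - 338 = -183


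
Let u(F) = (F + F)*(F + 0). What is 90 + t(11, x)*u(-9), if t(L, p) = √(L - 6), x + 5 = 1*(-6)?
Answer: 90 + 162*√5 ≈ 452.24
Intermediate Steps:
x = -11 (x = -5 + 1*(-6) = -5 - 6 = -11)
t(L, p) = √(-6 + L)
u(F) = 2*F² (u(F) = (2*F)*F = 2*F²)
90 + t(11, x)*u(-9) = 90 + √(-6 + 11)*(2*(-9)²) = 90 + √5*(2*81) = 90 + √5*162 = 90 + 162*√5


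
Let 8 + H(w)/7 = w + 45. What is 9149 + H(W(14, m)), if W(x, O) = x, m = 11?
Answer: 9506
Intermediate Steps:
H(w) = 259 + 7*w (H(w) = -56 + 7*(w + 45) = -56 + 7*(45 + w) = -56 + (315 + 7*w) = 259 + 7*w)
9149 + H(W(14, m)) = 9149 + (259 + 7*14) = 9149 + (259 + 98) = 9149 + 357 = 9506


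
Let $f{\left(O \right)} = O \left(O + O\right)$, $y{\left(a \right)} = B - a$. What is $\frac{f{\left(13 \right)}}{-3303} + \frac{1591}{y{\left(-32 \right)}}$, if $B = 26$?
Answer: $\frac{5235469}{191574} \approx 27.329$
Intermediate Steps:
$y{\left(a \right)} = 26 - a$
$f{\left(O \right)} = 2 O^{2}$ ($f{\left(O \right)} = O 2 O = 2 O^{2}$)
$\frac{f{\left(13 \right)}}{-3303} + \frac{1591}{y{\left(-32 \right)}} = \frac{2 \cdot 13^{2}}{-3303} + \frac{1591}{26 - -32} = 2 \cdot 169 \left(- \frac{1}{3303}\right) + \frac{1591}{26 + 32} = 338 \left(- \frac{1}{3303}\right) + \frac{1591}{58} = - \frac{338}{3303} + 1591 \cdot \frac{1}{58} = - \frac{338}{3303} + \frac{1591}{58} = \frac{5235469}{191574}$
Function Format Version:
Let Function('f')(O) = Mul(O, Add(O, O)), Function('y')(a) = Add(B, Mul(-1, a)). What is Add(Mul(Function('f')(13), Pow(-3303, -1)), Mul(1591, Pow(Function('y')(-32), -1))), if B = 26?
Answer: Rational(5235469, 191574) ≈ 27.329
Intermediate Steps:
Function('y')(a) = Add(26, Mul(-1, a))
Function('f')(O) = Mul(2, Pow(O, 2)) (Function('f')(O) = Mul(O, Mul(2, O)) = Mul(2, Pow(O, 2)))
Add(Mul(Function('f')(13), Pow(-3303, -1)), Mul(1591, Pow(Function('y')(-32), -1))) = Add(Mul(Mul(2, Pow(13, 2)), Pow(-3303, -1)), Mul(1591, Pow(Add(26, Mul(-1, -32)), -1))) = Add(Mul(Mul(2, 169), Rational(-1, 3303)), Mul(1591, Pow(Add(26, 32), -1))) = Add(Mul(338, Rational(-1, 3303)), Mul(1591, Pow(58, -1))) = Add(Rational(-338, 3303), Mul(1591, Rational(1, 58))) = Add(Rational(-338, 3303), Rational(1591, 58)) = Rational(5235469, 191574)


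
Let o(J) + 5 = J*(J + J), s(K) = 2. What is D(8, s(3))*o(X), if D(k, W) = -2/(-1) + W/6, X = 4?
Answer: 63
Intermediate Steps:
o(J) = -5 + 2*J² (o(J) = -5 + J*(J + J) = -5 + J*(2*J) = -5 + 2*J²)
D(k, W) = 2 + W/6 (D(k, W) = -2*(-1) + W*(⅙) = 2 + W/6)
D(8, s(3))*o(X) = (2 + (⅙)*2)*(-5 + 2*4²) = (2 + ⅓)*(-5 + 2*16) = 7*(-5 + 32)/3 = (7/3)*27 = 63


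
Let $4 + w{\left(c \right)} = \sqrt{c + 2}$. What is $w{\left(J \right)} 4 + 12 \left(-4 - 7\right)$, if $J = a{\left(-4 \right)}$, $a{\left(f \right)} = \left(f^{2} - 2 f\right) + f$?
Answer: $-148 + 4 \sqrt{22} \approx -129.24$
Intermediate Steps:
$a{\left(f \right)} = f^{2} - f$
$J = 20$ ($J = - 4 \left(-1 - 4\right) = \left(-4\right) \left(-5\right) = 20$)
$w{\left(c \right)} = -4 + \sqrt{2 + c}$ ($w{\left(c \right)} = -4 + \sqrt{c + 2} = -4 + \sqrt{2 + c}$)
$w{\left(J \right)} 4 + 12 \left(-4 - 7\right) = \left(-4 + \sqrt{2 + 20}\right) 4 + 12 \left(-4 - 7\right) = \left(-4 + \sqrt{22}\right) 4 + 12 \left(-11\right) = \left(-16 + 4 \sqrt{22}\right) - 132 = -148 + 4 \sqrt{22}$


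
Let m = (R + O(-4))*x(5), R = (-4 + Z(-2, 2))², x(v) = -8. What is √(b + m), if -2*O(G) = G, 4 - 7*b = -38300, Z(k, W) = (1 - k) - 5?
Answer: 4*√323 ≈ 71.889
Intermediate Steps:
Z(k, W) = -4 - k
b = 5472 (b = 4/7 - ⅐*(-38300) = 4/7 + 38300/7 = 5472)
O(G) = -G/2
R = 36 (R = (-4 + (-4 - 1*(-2)))² = (-4 + (-4 + 2))² = (-4 - 2)² = (-6)² = 36)
m = -304 (m = (36 - ½*(-4))*(-8) = (36 + 2)*(-8) = 38*(-8) = -304)
√(b + m) = √(5472 - 304) = √5168 = 4*√323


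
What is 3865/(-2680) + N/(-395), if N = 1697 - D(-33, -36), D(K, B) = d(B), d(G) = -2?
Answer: -1215999/211720 ≈ -5.7434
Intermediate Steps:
D(K, B) = -2
N = 1699 (N = 1697 - 1*(-2) = 1697 + 2 = 1699)
3865/(-2680) + N/(-395) = 3865/(-2680) + 1699/(-395) = 3865*(-1/2680) + 1699*(-1/395) = -773/536 - 1699/395 = -1215999/211720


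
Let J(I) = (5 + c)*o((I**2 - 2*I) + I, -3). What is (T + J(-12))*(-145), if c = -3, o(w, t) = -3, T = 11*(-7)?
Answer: 12035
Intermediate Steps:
T = -77
J(I) = -6 (J(I) = (5 - 3)*(-3) = 2*(-3) = -6)
(T + J(-12))*(-145) = (-77 - 6)*(-145) = -83*(-145) = 12035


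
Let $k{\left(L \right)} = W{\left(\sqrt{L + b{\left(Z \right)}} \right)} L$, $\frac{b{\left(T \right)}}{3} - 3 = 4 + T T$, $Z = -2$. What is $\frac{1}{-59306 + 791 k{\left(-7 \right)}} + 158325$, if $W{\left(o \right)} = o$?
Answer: $\frac{16563742534244}{104618617} + \frac{5537 \sqrt{26}}{2720084042} \approx 1.5833 \cdot 10^{5}$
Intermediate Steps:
$b{\left(T \right)} = 21 + 3 T^{2}$ ($b{\left(T \right)} = 9 + 3 \left(4 + T T\right) = 9 + 3 \left(4 + T^{2}\right) = 9 + \left(12 + 3 T^{2}\right) = 21 + 3 T^{2}$)
$k{\left(L \right)} = L \sqrt{33 + L}$ ($k{\left(L \right)} = \sqrt{L + \left(21 + 3 \left(-2\right)^{2}\right)} L = \sqrt{L + \left(21 + 3 \cdot 4\right)} L = \sqrt{L + \left(21 + 12\right)} L = \sqrt{L + 33} L = \sqrt{33 + L} L = L \sqrt{33 + L}$)
$\frac{1}{-59306 + 791 k{\left(-7 \right)}} + 158325 = \frac{1}{-59306 + 791 \left(- 7 \sqrt{33 - 7}\right)} + 158325 = \frac{1}{-59306 + 791 \left(- 7 \sqrt{26}\right)} + 158325 = \frac{1}{-59306 - 5537 \sqrt{26}} + 158325 = 158325 + \frac{1}{-59306 - 5537 \sqrt{26}}$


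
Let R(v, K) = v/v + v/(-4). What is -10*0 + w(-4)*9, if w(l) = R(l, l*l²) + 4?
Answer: 54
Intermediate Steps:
R(v, K) = 1 - v/4 (R(v, K) = 1 + v*(-¼) = 1 - v/4)
w(l) = 5 - l/4 (w(l) = (1 - l/4) + 4 = 5 - l/4)
-10*0 + w(-4)*9 = -10*0 + (5 - ¼*(-4))*9 = 0 + (5 + 1)*9 = 0 + 6*9 = 0 + 54 = 54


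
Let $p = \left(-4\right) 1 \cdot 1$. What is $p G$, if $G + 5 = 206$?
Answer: $-804$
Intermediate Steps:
$p = -4$ ($p = \left(-4\right) 1 = -4$)
$G = 201$ ($G = -5 + 206 = 201$)
$p G = \left(-4\right) 201 = -804$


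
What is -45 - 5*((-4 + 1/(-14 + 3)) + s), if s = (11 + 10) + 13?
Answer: -2140/11 ≈ -194.55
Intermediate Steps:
s = 34 (s = 21 + 13 = 34)
-45 - 5*((-4 + 1/(-14 + 3)) + s) = -45 - 5*((-4 + 1/(-14 + 3)) + 34) = -45 - 5*((-4 + 1/(-11)) + 34) = -45 - 5*((-4 - 1/11) + 34) = -45 - 5*(-45/11 + 34) = -45 - 5*329/11 = -45 - 1645/11 = -2140/11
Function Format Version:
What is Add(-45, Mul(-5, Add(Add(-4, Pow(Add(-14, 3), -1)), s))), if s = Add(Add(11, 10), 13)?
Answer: Rational(-2140, 11) ≈ -194.55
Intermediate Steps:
s = 34 (s = Add(21, 13) = 34)
Add(-45, Mul(-5, Add(Add(-4, Pow(Add(-14, 3), -1)), s))) = Add(-45, Mul(-5, Add(Add(-4, Pow(Add(-14, 3), -1)), 34))) = Add(-45, Mul(-5, Add(Add(-4, Pow(-11, -1)), 34))) = Add(-45, Mul(-5, Add(Add(-4, Rational(-1, 11)), 34))) = Add(-45, Mul(-5, Add(Rational(-45, 11), 34))) = Add(-45, Mul(-5, Rational(329, 11))) = Add(-45, Rational(-1645, 11)) = Rational(-2140, 11)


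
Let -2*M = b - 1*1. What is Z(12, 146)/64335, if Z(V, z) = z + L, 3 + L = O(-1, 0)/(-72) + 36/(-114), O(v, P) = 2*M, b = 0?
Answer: 195173/88010280 ≈ 0.0022176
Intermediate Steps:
M = 1/2 (M = -(0 - 1*1)/2 = -(0 - 1)/2 = -1/2*(-1) = 1/2 ≈ 0.50000)
O(v, P) = 1 (O(v, P) = 2*(1/2) = 1)
L = -4555/1368 (L = -3 + (1/(-72) + 36/(-114)) = -3 + (1*(-1/72) + 36*(-1/114)) = -3 + (-1/72 - 6/19) = -3 - 451/1368 = -4555/1368 ≈ -3.3297)
Z(V, z) = -4555/1368 + z (Z(V, z) = z - 4555/1368 = -4555/1368 + z)
Z(12, 146)/64335 = (-4555/1368 + 146)/64335 = (195173/1368)*(1/64335) = 195173/88010280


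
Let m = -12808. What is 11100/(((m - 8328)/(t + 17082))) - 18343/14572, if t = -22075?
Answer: 25225814311/9624806 ≈ 2620.9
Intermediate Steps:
11100/(((m - 8328)/(t + 17082))) - 18343/14572 = 11100/(((-12808 - 8328)/(-22075 + 17082))) - 18343/14572 = 11100/((-21136/(-4993))) - 18343*1/14572 = 11100/((-21136*(-1/4993))) - 18343/14572 = 11100/(21136/4993) - 18343/14572 = 11100*(4993/21136) - 18343/14572 = 13855575/5284 - 18343/14572 = 25225814311/9624806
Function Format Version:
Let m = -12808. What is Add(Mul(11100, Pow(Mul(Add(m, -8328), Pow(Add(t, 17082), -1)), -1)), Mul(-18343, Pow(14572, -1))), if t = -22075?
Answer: Rational(25225814311, 9624806) ≈ 2620.9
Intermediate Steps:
Add(Mul(11100, Pow(Mul(Add(m, -8328), Pow(Add(t, 17082), -1)), -1)), Mul(-18343, Pow(14572, -1))) = Add(Mul(11100, Pow(Mul(Add(-12808, -8328), Pow(Add(-22075, 17082), -1)), -1)), Mul(-18343, Pow(14572, -1))) = Add(Mul(11100, Pow(Mul(-21136, Pow(-4993, -1)), -1)), Mul(-18343, Rational(1, 14572))) = Add(Mul(11100, Pow(Mul(-21136, Rational(-1, 4993)), -1)), Rational(-18343, 14572)) = Add(Mul(11100, Pow(Rational(21136, 4993), -1)), Rational(-18343, 14572)) = Add(Mul(11100, Rational(4993, 21136)), Rational(-18343, 14572)) = Add(Rational(13855575, 5284), Rational(-18343, 14572)) = Rational(25225814311, 9624806)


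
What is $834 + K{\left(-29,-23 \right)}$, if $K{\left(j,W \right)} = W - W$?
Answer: $834$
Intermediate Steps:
$K{\left(j,W \right)} = 0$
$834 + K{\left(-29,-23 \right)} = 834 + 0 = 834$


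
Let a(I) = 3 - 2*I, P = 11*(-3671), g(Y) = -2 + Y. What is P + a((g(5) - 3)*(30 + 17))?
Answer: -40378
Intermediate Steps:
P = -40381
P + a((g(5) - 3)*(30 + 17)) = -40381 + (3 - 2*((-2 + 5) - 3)*(30 + 17)) = -40381 + (3 - 2*(3 - 3)*47) = -40381 + (3 - 0*47) = -40381 + (3 - 2*0) = -40381 + (3 + 0) = -40381 + 3 = -40378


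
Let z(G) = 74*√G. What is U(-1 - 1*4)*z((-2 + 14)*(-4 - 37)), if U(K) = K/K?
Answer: 148*I*√123 ≈ 1641.4*I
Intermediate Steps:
U(K) = 1
U(-1 - 1*4)*z((-2 + 14)*(-4 - 37)) = 1*(74*√((-2 + 14)*(-4 - 37))) = 1*(74*√(12*(-41))) = 1*(74*√(-492)) = 1*(74*(2*I*√123)) = 1*(148*I*√123) = 148*I*√123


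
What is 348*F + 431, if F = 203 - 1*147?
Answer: 19919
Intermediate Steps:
F = 56 (F = 203 - 147 = 56)
348*F + 431 = 348*56 + 431 = 19488 + 431 = 19919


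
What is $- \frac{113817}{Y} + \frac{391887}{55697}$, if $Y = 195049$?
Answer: $\frac{70097902014}{10863644153} \approx 6.4525$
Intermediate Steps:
$- \frac{113817}{Y} + \frac{391887}{55697} = - \frac{113817}{195049} + \frac{391887}{55697} = \frac{70097902014}{10863644153}$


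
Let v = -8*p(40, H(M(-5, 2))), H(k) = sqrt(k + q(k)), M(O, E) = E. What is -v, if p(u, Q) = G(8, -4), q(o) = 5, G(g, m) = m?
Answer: -32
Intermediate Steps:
H(k) = sqrt(5 + k) (H(k) = sqrt(k + 5) = sqrt(5 + k))
p(u, Q) = -4
v = 32 (v = -8*(-4) = 32)
-v = -1*32 = -32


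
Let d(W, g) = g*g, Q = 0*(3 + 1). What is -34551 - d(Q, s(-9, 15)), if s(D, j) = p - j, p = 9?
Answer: -34587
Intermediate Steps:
s(D, j) = 9 - j
Q = 0 (Q = 0*4 = 0)
d(W, g) = g²
-34551 - d(Q, s(-9, 15)) = -34551 - (9 - 1*15)² = -34551 - (9 - 15)² = -34551 - 1*(-6)² = -34551 - 1*36 = -34551 - 36 = -34587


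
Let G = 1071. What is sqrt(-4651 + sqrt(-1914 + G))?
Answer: sqrt(-4651 + I*sqrt(843)) ≈ 0.2129 + 68.199*I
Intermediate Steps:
sqrt(-4651 + sqrt(-1914 + G)) = sqrt(-4651 + sqrt(-1914 + 1071)) = sqrt(-4651 + sqrt(-843)) = sqrt(-4651 + I*sqrt(843))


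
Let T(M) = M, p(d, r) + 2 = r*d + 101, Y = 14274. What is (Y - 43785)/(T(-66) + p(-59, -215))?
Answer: -29511/12718 ≈ -2.3204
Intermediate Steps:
p(d, r) = 99 + d*r (p(d, r) = -2 + (r*d + 101) = -2 + (d*r + 101) = -2 + (101 + d*r) = 99 + d*r)
(Y - 43785)/(T(-66) + p(-59, -215)) = (14274 - 43785)/(-66 + (99 - 59*(-215))) = -29511/(-66 + (99 + 12685)) = -29511/(-66 + 12784) = -29511/12718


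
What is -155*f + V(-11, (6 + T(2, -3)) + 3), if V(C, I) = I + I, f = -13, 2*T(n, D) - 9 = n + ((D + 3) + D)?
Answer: 2041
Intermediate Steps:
T(n, D) = 6 + D + n/2 (T(n, D) = 9/2 + (n + ((D + 3) + D))/2 = 9/2 + (n + ((3 + D) + D))/2 = 9/2 + (n + (3 + 2*D))/2 = 9/2 + (3 + n + 2*D)/2 = 9/2 + (3/2 + D + n/2) = 6 + D + n/2)
V(C, I) = 2*I
-155*f + V(-11, (6 + T(2, -3)) + 3) = -155*(-13) + 2*((6 + (6 - 3 + (1/2)*2)) + 3) = 2015 + 2*((6 + (6 - 3 + 1)) + 3) = 2015 + 2*((6 + 4) + 3) = 2015 + 2*(10 + 3) = 2015 + 2*13 = 2015 + 26 = 2041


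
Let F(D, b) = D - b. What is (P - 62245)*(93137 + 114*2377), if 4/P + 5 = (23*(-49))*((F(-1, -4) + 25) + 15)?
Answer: -549224907723005/24233 ≈ -2.2664e+10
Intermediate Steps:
P = -2/24233 (P = 4/(-5 + (23*(-49))*(((-1 - 1*(-4)) + 25) + 15)) = 4/(-5 - 1127*(((-1 + 4) + 25) + 15)) = 4/(-5 - 1127*((3 + 25) + 15)) = 4/(-5 - 1127*(28 + 15)) = 4/(-5 - 1127*43) = 4/(-5 - 48461) = 4/(-48466) = 4*(-1/48466) = -2/24233 ≈ -8.2532e-5)
(P - 62245)*(93137 + 114*2377) = (-2/24233 - 62245)*(93137 + 114*2377) = -1508383087*(93137 + 270978)/24233 = -1508383087/24233*364115 = -549224907723005/24233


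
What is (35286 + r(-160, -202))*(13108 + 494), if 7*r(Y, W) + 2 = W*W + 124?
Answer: 3916396656/7 ≈ 5.5948e+8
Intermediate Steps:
r(Y, W) = 122/7 + W**2/7 (r(Y, W) = -2/7 + (W*W + 124)/7 = -2/7 + (W**2 + 124)/7 = -2/7 + (124 + W**2)/7 = -2/7 + (124/7 + W**2/7) = 122/7 + W**2/7)
(35286 + r(-160, -202))*(13108 + 494) = (35286 + (122/7 + (1/7)*(-202)**2))*(13108 + 494) = (35286 + (122/7 + (1/7)*40804))*13602 = (35286 + (122/7 + 40804/7))*13602 = (35286 + 40926/7)*13602 = (287928/7)*13602 = 3916396656/7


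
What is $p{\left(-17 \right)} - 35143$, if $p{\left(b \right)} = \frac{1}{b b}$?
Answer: $- \frac{10156326}{289} \approx -35143.0$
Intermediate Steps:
$p{\left(b \right)} = \frac{1}{b^{2}}$
$p{\left(-17 \right)} - 35143 = \frac{1}{289} - 35143 = - \frac{10156326}{289}$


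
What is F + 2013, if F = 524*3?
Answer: 3585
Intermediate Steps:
F = 1572
F + 2013 = 1572 + 2013 = 3585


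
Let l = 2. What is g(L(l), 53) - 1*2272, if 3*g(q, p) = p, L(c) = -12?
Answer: -6763/3 ≈ -2254.3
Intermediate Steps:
g(q, p) = p/3
g(L(l), 53) - 1*2272 = (⅓)*53 - 1*2272 = 53/3 - 2272 = -6763/3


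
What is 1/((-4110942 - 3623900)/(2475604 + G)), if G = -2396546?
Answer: -39529/3867421 ≈ -0.010221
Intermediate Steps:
1/((-4110942 - 3623900)/(2475604 + G)) = 1/((-4110942 - 3623900)/(2475604 - 2396546)) = 1/(-7734842/79058) = 1/(-7734842*1/79058) = 1/(-3867421/39529) = -39529/3867421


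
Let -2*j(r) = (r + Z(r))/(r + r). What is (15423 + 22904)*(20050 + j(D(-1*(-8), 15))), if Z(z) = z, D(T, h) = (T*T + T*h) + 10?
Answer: 1536874373/2 ≈ 7.6844e+8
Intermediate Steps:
D(T, h) = 10 + T² + T*h (D(T, h) = (T² + T*h) + 10 = 10 + T² + T*h)
j(r) = -½ (j(r) = -(r + r)/(2*(r + r)) = -2*r/(2*(2*r)) = -2*r*1/(2*r)/2 = -½*1 = -½)
(15423 + 22904)*(20050 + j(D(-1*(-8), 15))) = (15423 + 22904)*(20050 - ½) = 38327*(40099/2) = 1536874373/2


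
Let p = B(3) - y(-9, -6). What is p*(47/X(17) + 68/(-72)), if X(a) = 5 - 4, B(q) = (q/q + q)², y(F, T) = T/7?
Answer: 48911/63 ≈ 776.37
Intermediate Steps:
y(F, T) = T/7 (y(F, T) = T*(⅐) = T/7)
B(q) = (1 + q)²
X(a) = 1
p = 118/7 (p = (1 + 3)² - (-6)/7 = 4² - 1*(-6/7) = 16 + 6/7 = 118/7 ≈ 16.857)
p*(47/X(17) + 68/(-72)) = 118*(47/1 + 68/(-72))/7 = 118*(47*1 + 68*(-1/72))/7 = 118*(47 - 17/18)/7 = (118/7)*(829/18) = 48911/63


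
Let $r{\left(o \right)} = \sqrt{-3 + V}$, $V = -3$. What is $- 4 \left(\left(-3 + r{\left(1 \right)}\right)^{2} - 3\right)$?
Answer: $24 i \sqrt{6} \approx 58.788 i$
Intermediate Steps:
$r{\left(o \right)} = i \sqrt{6}$ ($r{\left(o \right)} = \sqrt{-3 - 3} = \sqrt{-6} = i \sqrt{6}$)
$- 4 \left(\left(-3 + r{\left(1 \right)}\right)^{2} - 3\right) = - 4 \left(\left(-3 + i \sqrt{6}\right)^{2} - 3\right) = - 4 \left(-3 + \left(-3 + i \sqrt{6}\right)^{2}\right) = 12 - 4 \left(-3 + i \sqrt{6}\right)^{2}$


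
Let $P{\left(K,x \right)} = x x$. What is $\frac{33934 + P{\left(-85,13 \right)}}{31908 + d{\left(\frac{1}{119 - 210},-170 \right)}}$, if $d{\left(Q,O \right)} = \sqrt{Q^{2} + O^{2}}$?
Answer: $\frac{9011040737244}{8430816241483} - \frac{3103373 \sqrt{239320901}}{8430816241483} \approx 1.0631$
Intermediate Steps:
$P{\left(K,x \right)} = x^{2}$
$d{\left(Q,O \right)} = \sqrt{O^{2} + Q^{2}}$
$\frac{33934 + P{\left(-85,13 \right)}}{31908 + d{\left(\frac{1}{119 - 210},-170 \right)}} = \frac{33934 + 13^{2}}{31908 + \sqrt{\left(-170\right)^{2} + \left(\frac{1}{119 - 210}\right)^{2}}} = \frac{33934 + 169}{31908 + \sqrt{28900 + \left(\frac{1}{-91}\right)^{2}}} = \frac{34103}{31908 + \sqrt{28900 + \left(- \frac{1}{91}\right)^{2}}} = \frac{34103}{31908 + \sqrt{28900 + \frac{1}{8281}}} = \frac{34103}{31908 + \sqrt{\frac{239320901}{8281}}} = \frac{34103}{31908 + \frac{\sqrt{239320901}}{91}}$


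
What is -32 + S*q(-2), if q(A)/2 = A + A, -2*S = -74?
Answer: -328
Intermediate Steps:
S = 37 (S = -1/2*(-74) = 37)
q(A) = 4*A (q(A) = 2*(A + A) = 2*(2*A) = 4*A)
-32 + S*q(-2) = -32 + 37*(4*(-2)) = -32 + 37*(-8) = -32 - 296 = -328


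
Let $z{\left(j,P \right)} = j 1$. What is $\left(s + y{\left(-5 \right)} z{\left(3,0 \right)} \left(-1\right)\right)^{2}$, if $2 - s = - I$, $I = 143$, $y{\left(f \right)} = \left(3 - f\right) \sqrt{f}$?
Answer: $18145 - 6960 i \sqrt{5} \approx 18145.0 - 15563.0 i$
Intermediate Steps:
$y{\left(f \right)} = \sqrt{f} \left(3 - f\right)$
$z{\left(j,P \right)} = j$
$s = 145$ ($s = 2 - \left(-1\right) 143 = 2 - -143 = 2 + 143 = 145$)
$\left(s + y{\left(-5 \right)} z{\left(3,0 \right)} \left(-1\right)\right)^{2} = \left(145 + \sqrt{-5} \left(3 - -5\right) 3 \left(-1\right)\right)^{2} = \left(145 + i \sqrt{5} \left(3 + 5\right) 3 \left(-1\right)\right)^{2} = \left(145 + i \sqrt{5} \cdot 8 \cdot 3 \left(-1\right)\right)^{2} = \left(145 + 8 i \sqrt{5} \cdot 3 \left(-1\right)\right)^{2} = \left(145 + 24 i \sqrt{5} \left(-1\right)\right)^{2} = \left(145 - 24 i \sqrt{5}\right)^{2}$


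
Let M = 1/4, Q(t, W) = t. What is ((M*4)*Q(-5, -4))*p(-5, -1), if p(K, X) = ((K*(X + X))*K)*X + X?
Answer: -245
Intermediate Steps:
M = ¼ ≈ 0.25000
p(K, X) = X + 2*K²*X² (p(K, X) = ((K*(2*X))*K)*X + X = ((2*K*X)*K)*X + X = (2*X*K²)*X + X = 2*K²*X² + X = X + 2*K²*X²)
((M*4)*Q(-5, -4))*p(-5, -1) = (((¼)*4)*(-5))*(-(1 + 2*(-1)*(-5)²)) = (1*(-5))*(-(1 + 2*(-1)*25)) = -(-5)*(1 - 50) = -(-5)*(-49) = -5*49 = -245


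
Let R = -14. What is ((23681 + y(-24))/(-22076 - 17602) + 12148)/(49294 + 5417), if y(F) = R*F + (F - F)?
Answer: 481984327/2170823058 ≈ 0.22203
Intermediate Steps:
y(F) = -14*F (y(F) = -14*F + (F - F) = -14*F + 0 = -14*F)
((23681 + y(-24))/(-22076 - 17602) + 12148)/(49294 + 5417) = ((23681 - 14*(-24))/(-22076 - 17602) + 12148)/(49294 + 5417) = ((23681 + 336)/(-39678) + 12148)/54711 = (24017*(-1/39678) + 12148)*(1/54711) = (-24017/39678 + 12148)*(1/54711) = (481984327/39678)*(1/54711) = 481984327/2170823058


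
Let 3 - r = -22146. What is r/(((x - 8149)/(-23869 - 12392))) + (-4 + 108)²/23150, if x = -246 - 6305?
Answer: 123953087837/2268700 ≈ 54636.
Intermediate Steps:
x = -6551
r = 22149 (r = 3 - 1*(-22146) = 3 + 22146 = 22149)
r/(((x - 8149)/(-23869 - 12392))) + (-4 + 108)²/23150 = 22149/(((-6551 - 8149)/(-23869 - 12392))) + (-4 + 108)²/23150 = 22149/((-14700/(-36261))) + 104²*(1/23150) = 22149/((-14700*(-1/36261))) + 10816*(1/23150) = 22149/(4900/12087) + 5408/11575 = 22149*(12087/4900) + 5408/11575 = 267714963/4900 + 5408/11575 = 123953087837/2268700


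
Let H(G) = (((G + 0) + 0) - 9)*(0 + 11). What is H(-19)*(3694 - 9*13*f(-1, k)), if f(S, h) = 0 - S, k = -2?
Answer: -1101716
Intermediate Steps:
H(G) = -99 + 11*G (H(G) = ((G + 0) - 9)*11 = (G - 9)*11 = (-9 + G)*11 = -99 + 11*G)
f(S, h) = -S
H(-19)*(3694 - 9*13*f(-1, k)) = (-99 + 11*(-19))*(3694 - 9*13*(-1*(-1))) = (-99 - 209)*(3694 - 117) = -308*(3694 - 1*117) = -308*(3694 - 117) = -308*3577 = -1101716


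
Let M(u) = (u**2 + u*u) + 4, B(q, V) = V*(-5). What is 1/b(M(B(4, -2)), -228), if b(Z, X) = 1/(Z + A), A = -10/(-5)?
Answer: 206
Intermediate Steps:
B(q, V) = -5*V
A = 2 (A = -10*(-1/5) = 2)
M(u) = 4 + 2*u**2 (M(u) = (u**2 + u**2) + 4 = 2*u**2 + 4 = 4 + 2*u**2)
b(Z, X) = 1/(2 + Z) (b(Z, X) = 1/(Z + 2) = 1/(2 + Z))
1/b(M(B(4, -2)), -228) = 1/(1/(2 + (4 + 2*(-5*(-2))**2))) = 1/(1/(2 + (4 + 2*10**2))) = 1/(1/(2 + (4 + 2*100))) = 1/(1/(2 + (4 + 200))) = 1/(1/(2 + 204)) = 1/(1/206) = 206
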